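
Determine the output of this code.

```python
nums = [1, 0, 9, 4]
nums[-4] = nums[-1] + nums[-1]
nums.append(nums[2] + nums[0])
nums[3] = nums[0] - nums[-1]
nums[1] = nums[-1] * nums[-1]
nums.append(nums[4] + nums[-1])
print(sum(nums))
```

nums[-4] = nums[-1]+nums[-1] = 4+4 = 8 → [8, 0, 9, 4]
append nums[2]+nums[0] = 9+8 = 17 → [8, 0, 9, 4, 17]
nums[3] = nums[0]-nums[-1] = 8-17 = -9 → [8, 0, 9, -9, 17]
nums[1] = nums[-1]*nums[-1] = 17*17 = 289 → [8, 289, 9, -9, 17]
append nums[4]+nums[-1] = 17+17 = 34 → [8, 289, 9, -9, 17, 34]
sum = 348

348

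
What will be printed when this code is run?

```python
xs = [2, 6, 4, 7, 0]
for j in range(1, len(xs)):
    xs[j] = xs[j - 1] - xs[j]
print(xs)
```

j=1: xs[1] = 2-6 = -4 → [2, -4, 4, 7, 0]
j=2: xs[2] = (-4)-4 = -8 → [2, -4, -8, 7, 0]
j=3: xs[3] = (-8)-7 = -15 → [2, -4, -8, -15, 0]
j=4: xs[4] = (-15)-0 = -15 → [2, -4, -8, -15, -15]

[2, -4, -8, -15, -15]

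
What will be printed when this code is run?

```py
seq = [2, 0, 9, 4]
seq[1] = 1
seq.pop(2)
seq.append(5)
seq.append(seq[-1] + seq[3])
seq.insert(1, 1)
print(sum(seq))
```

seq[1] = 1 → [2, 1, 9, 4]
pop(2) removes 9 → [2, 1, 4]
append 5 → [2, 1, 4, 5]
append seq[-1]+seq[3] = 5+5 = 10 → [2, 1, 4, 5, 10]
insert 1 at 1 → [2, 1, 1, 4, 5, 10]
sum = 23

23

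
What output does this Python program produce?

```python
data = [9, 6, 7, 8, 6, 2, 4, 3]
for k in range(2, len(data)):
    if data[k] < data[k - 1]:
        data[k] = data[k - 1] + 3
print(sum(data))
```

92

k=2: 7>=6, unchanged → [9, 6, 7, 8, 6, 2, 4, 3]
k=3: 8>=7, unchanged → [9, 6, 7, 8, 6, 2, 4, 3]
k=4: 6<8, data[4] = 8+3 = 11 → [9, 6, 7, 8, 11, 2, 4, 3]
k=5: 2<11, data[5] = 11+3 = 14 → [9, 6, 7, 8, 11, 14, 4, 3]
k=6: 4<14, data[6] = 14+3 = 17 → [9, 6, 7, 8, 11, 14, 17, 3]
k=7: 3<17, data[7] = 17+3 = 20 → [9, 6, 7, 8, 11, 14, 17, 20]
sum = 92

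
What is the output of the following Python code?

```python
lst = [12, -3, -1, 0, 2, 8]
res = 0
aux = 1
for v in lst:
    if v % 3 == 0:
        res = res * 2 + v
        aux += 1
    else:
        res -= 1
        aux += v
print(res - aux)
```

v=12: %3==0, res = 0*2+12 = 12; aux=2
v=-3: %3==0, res = 12*2+(-3) = 21; aux=3
v=-1: not %3==0, res = 21-1 = 20; aux=2
v=0: %3==0, res = 20*2+0 = 40; aux=3
v=2: not %3==0, res = 40-1 = 39; aux=5
v=8: not %3==0, res = 39-1 = 38; aux=13
res-aux = 38-13 = 25

25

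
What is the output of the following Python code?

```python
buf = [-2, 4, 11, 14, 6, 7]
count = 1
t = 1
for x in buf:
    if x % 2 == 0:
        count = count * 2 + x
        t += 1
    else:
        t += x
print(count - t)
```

x=-2: even, count = 1*2+(-2) = 0; t=2
x=4: even, count = 0*2+4 = 4; t=3
x=11: not even; t=14
x=14: even, count = 4*2+14 = 22; t=15
x=6: even, count = 22*2+6 = 50; t=16
x=7: not even; t=23
count-t = 50-23 = 27

27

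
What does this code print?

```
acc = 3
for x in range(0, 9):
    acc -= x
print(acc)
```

x=0: acc = 3-0 = 3
x=1: acc = 3-1 = 2
x=2: acc = 2-2 = 0
x=3: acc = 0-3 = -3
x=4: acc = (-3)-4 = -7
x=5: acc = (-7)-5 = -12
x=6: acc = (-12)-6 = -18
x=7: acc = (-18)-7 = -25
x=8: acc = (-25)-8 = -33

-33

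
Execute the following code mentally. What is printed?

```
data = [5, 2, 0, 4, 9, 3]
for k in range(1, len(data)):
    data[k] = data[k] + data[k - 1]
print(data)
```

k=1: data[1] = 2+5 = 7 → [5, 7, 0, 4, 9, 3]
k=2: data[2] = 0+7 = 7 → [5, 7, 7, 4, 9, 3]
k=3: data[3] = 4+7 = 11 → [5, 7, 7, 11, 9, 3]
k=4: data[4] = 9+11 = 20 → [5, 7, 7, 11, 20, 3]
k=5: data[5] = 3+20 = 23 → [5, 7, 7, 11, 20, 23]

[5, 7, 7, 11, 20, 23]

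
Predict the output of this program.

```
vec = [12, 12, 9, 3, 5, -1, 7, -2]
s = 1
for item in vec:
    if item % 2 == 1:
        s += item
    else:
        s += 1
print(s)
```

item=12: not odd, s = 1+1 = 2
item=12: not odd, s = 2+1 = 3
item=9: odd, s = 3+9 = 12
item=3: odd, s = 12+3 = 15
item=5: odd, s = 15+5 = 20
item=-1: odd, s = 20+(-1) = 19
item=7: odd, s = 19+7 = 26
item=-2: not odd, s = 26+1 = 27

27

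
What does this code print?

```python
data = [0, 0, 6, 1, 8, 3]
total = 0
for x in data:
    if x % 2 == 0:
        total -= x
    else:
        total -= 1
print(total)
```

x=0: even, total = 0-0 = 0
x=0: even, total = 0-0 = 0
x=6: even, total = 0-6 = -6
x=1: not even, total = (-6)-1 = -7
x=8: even, total = (-7)-8 = -15
x=3: not even, total = (-15)-1 = -16

-16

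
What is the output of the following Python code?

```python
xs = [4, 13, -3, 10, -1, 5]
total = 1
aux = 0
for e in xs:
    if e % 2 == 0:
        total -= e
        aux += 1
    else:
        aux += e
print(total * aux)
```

e=4: even, total = 1-4 = -3; aux=1
e=13: not even; aux=14
e=-3: not even; aux=11
e=10: even, total = (-3)-10 = -13; aux=12
e=-1: not even; aux=11
e=5: not even; aux=16
total*aux = (-13)*16 = -208

-208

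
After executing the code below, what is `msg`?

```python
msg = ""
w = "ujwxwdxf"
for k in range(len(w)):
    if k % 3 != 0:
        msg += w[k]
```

'jwwdf'

k=0: skip
k=1: add 'j' → 'j'
k=2: add 'w' → 'jw'
k=3: skip
k=4: add 'w' → 'jww'
k=5: add 'd' → 'jwwd'
k=6: skip
k=7: add 'f' → 'jwwdf'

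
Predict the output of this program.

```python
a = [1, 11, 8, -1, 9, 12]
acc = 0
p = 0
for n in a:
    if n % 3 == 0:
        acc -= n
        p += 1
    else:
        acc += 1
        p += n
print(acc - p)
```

n=1: not %3==0, acc = 0+1 = 1; p=1
n=11: not %3==0, acc = 1+1 = 2; p=12
n=8: not %3==0, acc = 2+1 = 3; p=20
n=-1: not %3==0, acc = 3+1 = 4; p=19
n=9: %3==0, acc = 4-9 = -5; p=20
n=12: %3==0, acc = (-5)-12 = -17; p=21
acc-p = (-17)-21 = -38

-38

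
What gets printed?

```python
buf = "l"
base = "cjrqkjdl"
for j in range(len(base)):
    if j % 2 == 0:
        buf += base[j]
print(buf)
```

lcrkd

j=0: add 'c' → 'lc'
j=1: skip
j=2: add 'r' → 'lcr'
j=3: skip
j=4: add 'k' → 'lcrk'
j=5: skip
j=6: add 'd' → 'lcrkd'
j=7: skip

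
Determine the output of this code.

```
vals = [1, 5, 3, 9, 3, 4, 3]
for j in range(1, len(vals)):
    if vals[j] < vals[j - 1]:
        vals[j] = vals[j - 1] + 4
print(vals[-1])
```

21

j=1: 5>=1, unchanged → [1, 5, 3, 9, 3, 4, 3]
j=2: 3<5, vals[2] = 5+4 = 9 → [1, 5, 9, 9, 3, 4, 3]
j=3: 9>=9, unchanged → [1, 5, 9, 9, 3, 4, 3]
j=4: 3<9, vals[4] = 9+4 = 13 → [1, 5, 9, 9, 13, 4, 3]
j=5: 4<13, vals[5] = 13+4 = 17 → [1, 5, 9, 9, 13, 17, 3]
j=6: 3<17, vals[6] = 17+4 = 21 → [1, 5, 9, 9, 13, 17, 21]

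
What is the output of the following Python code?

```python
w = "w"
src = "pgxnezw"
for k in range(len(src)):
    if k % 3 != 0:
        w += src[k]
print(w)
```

wgxez

k=0: skip
k=1: add 'g' → 'wg'
k=2: add 'x' → 'wgx'
k=3: skip
k=4: add 'e' → 'wgxe'
k=5: add 'z' → 'wgxez'
k=6: skip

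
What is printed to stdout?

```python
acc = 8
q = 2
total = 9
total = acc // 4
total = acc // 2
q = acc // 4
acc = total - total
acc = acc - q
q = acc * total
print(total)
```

total = 8//4 = 2
total = 8//2 = 4
q = 8//4 = 2
acc = 4-4 = 0
acc = 0-2 = -2
q = (-2)*4 = -8

4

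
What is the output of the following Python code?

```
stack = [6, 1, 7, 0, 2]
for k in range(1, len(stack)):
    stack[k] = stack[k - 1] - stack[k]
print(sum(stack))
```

3

k=1: stack[1] = 6-1 = 5 → [6, 5, 7, 0, 2]
k=2: stack[2] = 5-7 = -2 → [6, 5, -2, 0, 2]
k=3: stack[3] = (-2)-0 = -2 → [6, 5, -2, -2, 2]
k=4: stack[4] = (-2)-2 = -4 → [6, 5, -2, -2, -4]
sum = 3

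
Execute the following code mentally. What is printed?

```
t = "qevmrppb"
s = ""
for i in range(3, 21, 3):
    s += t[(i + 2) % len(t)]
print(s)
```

i=3: add t[5]='p' → 'p'
i=6: add t[0]='q' → 'pq'
i=9: add t[3]='m' → 'pqm'
i=12: add t[6]='p' → 'pqmp'
i=15: add t[1]='e' → 'pqmpe'
i=18: add t[4]='r' → 'pqmper'

pqmper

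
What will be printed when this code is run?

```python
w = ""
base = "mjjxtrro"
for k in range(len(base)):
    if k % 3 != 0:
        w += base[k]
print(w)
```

jjtro

k=0: skip
k=1: add 'j' → 'j'
k=2: add 'j' → 'jj'
k=3: skip
k=4: add 't' → 'jjt'
k=5: add 'r' → 'jjtr'
k=6: skip
k=7: add 'o' → 'jjtro'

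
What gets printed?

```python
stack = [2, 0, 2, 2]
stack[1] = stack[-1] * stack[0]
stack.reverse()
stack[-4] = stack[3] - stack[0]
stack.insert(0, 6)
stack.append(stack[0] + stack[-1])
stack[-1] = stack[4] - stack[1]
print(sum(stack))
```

16

stack[1] = stack[-1]*stack[0] = 2*2 = 4 → [2, 4, 2, 2]
reverse → [2, 2, 4, 2]
stack[-4] = stack[3]-stack[0] = 2-2 = 0 → [0, 2, 4, 2]
insert 6 at 0 → [6, 0, 2, 4, 2]
append stack[0]+stack[-1] = 6+2 = 8 → [6, 0, 2, 4, 2, 8]
stack[-1] = stack[4]-stack[1] = 2-0 = 2 → [6, 0, 2, 4, 2, 2]
sum = 16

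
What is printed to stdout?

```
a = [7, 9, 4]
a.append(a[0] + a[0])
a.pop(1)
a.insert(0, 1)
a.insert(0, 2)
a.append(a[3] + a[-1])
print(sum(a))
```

46

append a[0]+a[0] = 7+7 = 14 → [7, 9, 4, 14]
pop(1) removes 9 → [7, 4, 14]
insert 1 at 0 → [1, 7, 4, 14]
insert 2 at 0 → [2, 1, 7, 4, 14]
append a[3]+a[-1] = 4+14 = 18 → [2, 1, 7, 4, 14, 18]
sum = 46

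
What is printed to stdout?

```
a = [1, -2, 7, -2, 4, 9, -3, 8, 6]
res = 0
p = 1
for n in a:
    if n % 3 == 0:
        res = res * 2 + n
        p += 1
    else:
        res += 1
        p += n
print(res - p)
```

58

n=1: not %3==0, res = 0+1 = 1; p=2
n=-2: not %3==0, res = 1+1 = 2; p=0
n=7: not %3==0, res = 2+1 = 3; p=7
n=-2: not %3==0, res = 3+1 = 4; p=5
n=4: not %3==0, res = 4+1 = 5; p=9
n=9: %3==0, res = 5*2+9 = 19; p=10
n=-3: %3==0, res = 19*2+(-3) = 35; p=11
n=8: not %3==0, res = 35+1 = 36; p=19
n=6: %3==0, res = 36*2+6 = 78; p=20
res-p = 78-20 = 58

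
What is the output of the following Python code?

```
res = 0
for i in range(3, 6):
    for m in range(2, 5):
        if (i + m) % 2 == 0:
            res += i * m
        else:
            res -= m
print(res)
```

33

i=3,m=2: odd sum, res = 0-2 = -2
i=3,m=3: even sum, res = (-2)+9 = 7
i=3,m=4: odd sum, res = 7-4 = 3
i=4,m=2: even sum, res = 3+8 = 11
i=4,m=3: odd sum, res = 11-3 = 8
i=4,m=4: even sum, res = 8+16 = 24
i=5,m=2: odd sum, res = 24-2 = 22
i=5,m=3: even sum, res = 22+15 = 37
i=5,m=4: odd sum, res = 37-4 = 33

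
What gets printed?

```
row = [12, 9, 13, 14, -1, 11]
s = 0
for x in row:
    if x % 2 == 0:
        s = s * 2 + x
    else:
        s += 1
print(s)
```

x=12: even, s = 0*2+12 = 12
x=9: not even, s = 12+1 = 13
x=13: not even, s = 13+1 = 14
x=14: even, s = 14*2+14 = 42
x=-1: not even, s = 42+1 = 43
x=11: not even, s = 43+1 = 44

44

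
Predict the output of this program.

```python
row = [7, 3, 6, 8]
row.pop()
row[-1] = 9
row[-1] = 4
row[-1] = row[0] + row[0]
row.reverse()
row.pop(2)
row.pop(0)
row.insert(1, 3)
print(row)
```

pop() removes 8 → [7, 3, 6]
row[-1] = 9 → [7, 3, 9]
row[-1] = 4 → [7, 3, 4]
row[-1] = row[0]+row[0] = 7+7 = 14 → [7, 3, 14]
reverse → [14, 3, 7]
pop(2) removes 7 → [14, 3]
pop(0) removes 14 → [3]
insert 3 at 1 → [3, 3]

[3, 3]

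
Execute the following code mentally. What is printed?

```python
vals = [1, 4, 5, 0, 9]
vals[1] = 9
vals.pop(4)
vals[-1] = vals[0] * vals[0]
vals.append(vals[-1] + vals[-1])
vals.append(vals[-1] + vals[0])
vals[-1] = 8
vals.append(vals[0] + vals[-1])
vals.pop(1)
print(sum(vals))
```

26

vals[1] = 9 → [1, 9, 5, 0, 9]
pop(4) removes 9 → [1, 9, 5, 0]
vals[-1] = vals[0]*vals[0] = 1*1 = 1 → [1, 9, 5, 1]
append vals[-1]+vals[-1] = 1+1 = 2 → [1, 9, 5, 1, 2]
append vals[-1]+vals[0] = 2+1 = 3 → [1, 9, 5, 1, 2, 3]
vals[-1] = 8 → [1, 9, 5, 1, 2, 8]
append vals[0]+vals[-1] = 1+8 = 9 → [1, 9, 5, 1, 2, 8, 9]
pop(1) removes 9 → [1, 5, 1, 2, 8, 9]
sum = 26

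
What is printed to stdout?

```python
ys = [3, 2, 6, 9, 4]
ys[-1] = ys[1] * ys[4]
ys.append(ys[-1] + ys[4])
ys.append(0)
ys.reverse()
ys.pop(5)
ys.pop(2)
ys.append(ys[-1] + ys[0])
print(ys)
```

ys[-1] = ys[1]*ys[4] = 2*4 = 8 → [3, 2, 6, 9, 8]
append ys[-1]+ys[4] = 8+8 = 16 → [3, 2, 6, 9, 8, 16]
append 0 → [3, 2, 6, 9, 8, 16, 0]
reverse → [0, 16, 8, 9, 6, 2, 3]
pop(5) removes 2 → [0, 16, 8, 9, 6, 3]
pop(2) removes 8 → [0, 16, 9, 6, 3]
append ys[-1]+ys[0] = 3+0 = 3 → [0, 16, 9, 6, 3, 3]

[0, 16, 9, 6, 3, 3]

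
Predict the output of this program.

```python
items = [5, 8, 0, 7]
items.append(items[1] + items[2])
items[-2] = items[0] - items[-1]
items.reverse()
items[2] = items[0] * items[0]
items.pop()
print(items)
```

append items[1]+items[2] = 8+0 = 8 → [5, 8, 0, 7, 8]
items[-2] = items[0]-items[-1] = 5-8 = -3 → [5, 8, 0, -3, 8]
reverse → [8, -3, 0, 8, 5]
items[2] = items[0]*items[0] = 8*8 = 64 → [8, -3, 64, 8, 5]
pop() removes 5 → [8, -3, 64, 8]

[8, -3, 64, 8]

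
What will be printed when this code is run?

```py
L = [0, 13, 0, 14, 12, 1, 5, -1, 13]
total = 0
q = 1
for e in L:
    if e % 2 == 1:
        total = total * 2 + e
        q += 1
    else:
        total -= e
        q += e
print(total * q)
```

e=0: not odd, total = 0-0 = 0; q=1
e=13: odd, total = 0*2+13 = 13; q=2
e=0: not odd, total = 13-0 = 13; q=2
e=14: not odd, total = 13-14 = -1; q=16
e=12: not odd, total = (-1)-12 = -13; q=28
e=1: odd, total = (-13)*2+1 = -25; q=29
e=5: odd, total = (-25)*2+5 = -45; q=30
e=-1: odd, total = (-45)*2+(-1) = -91; q=31
e=13: odd, total = (-91)*2+13 = -169; q=32
total*q = (-169)*32 = -5408

-5408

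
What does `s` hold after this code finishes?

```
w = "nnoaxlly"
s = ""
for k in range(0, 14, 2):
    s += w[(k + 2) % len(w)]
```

'oxlnoxl'

k=0: add w[2]='o' → 'o'
k=2: add w[4]='x' → 'ox'
k=4: add w[6]='l' → 'oxl'
k=6: add w[0]='n' → 'oxln'
k=8: add w[2]='o' → 'oxlno'
k=10: add w[4]='x' → 'oxlnox'
k=12: add w[6]='l' → 'oxlnoxl'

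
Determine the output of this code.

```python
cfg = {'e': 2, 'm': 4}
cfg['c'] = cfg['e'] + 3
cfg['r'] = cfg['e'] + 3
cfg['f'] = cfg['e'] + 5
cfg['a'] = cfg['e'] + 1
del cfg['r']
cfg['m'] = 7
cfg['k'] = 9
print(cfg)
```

cfg['c'] = cfg['e']+3 = 5 → {'e': 2, 'm': 4, 'c': 5}
cfg['r'] = cfg['e']+3 = 5 → {'e': 2, 'm': 4, 'c': 5, 'r': 5}
cfg['f'] = cfg['e']+5 = 7 → {'e': 2, 'm': 4, 'c': 5, 'r': 5, 'f': 7}
cfg['a'] = cfg['e']+1 = 3 → {'e': 2, 'm': 4, 'c': 5, 'r': 5, 'f': 7, 'a': 3}
del 'r' → {'e': 2, 'm': 4, 'c': 5, 'f': 7, 'a': 3}
cfg['m'] = 7 → {'e': 2, 'm': 7, 'c': 5, 'f': 7, 'a': 3}
cfg['k'] = 9 → {'e': 2, 'm': 7, 'c': 5, 'f': 7, 'a': 3, 'k': 9}

{'e': 2, 'm': 7, 'c': 5, 'f': 7, 'a': 3, 'k': 9}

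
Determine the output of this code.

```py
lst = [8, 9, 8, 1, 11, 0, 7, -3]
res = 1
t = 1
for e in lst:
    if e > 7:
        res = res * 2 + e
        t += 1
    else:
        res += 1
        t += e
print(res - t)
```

e=8: >7, res = 1*2+8 = 10; t=2
e=9: >7, res = 10*2+9 = 29; t=3
e=8: >7, res = 29*2+8 = 66; t=4
e=1: not >7, res = 66+1 = 67; t=5
e=11: >7, res = 67*2+11 = 145; t=6
e=0: not >7, res = 145+1 = 146; t=6
e=7: not >7, res = 146+1 = 147; t=13
e=-3: not >7, res = 147+1 = 148; t=10
res-t = 148-10 = 138

138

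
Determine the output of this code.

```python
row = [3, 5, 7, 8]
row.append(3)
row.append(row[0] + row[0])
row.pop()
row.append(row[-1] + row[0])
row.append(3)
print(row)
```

[3, 5, 7, 8, 3, 6, 3]

append 3 → [3, 5, 7, 8, 3]
append row[0]+row[0] = 3+3 = 6 → [3, 5, 7, 8, 3, 6]
pop() removes 6 → [3, 5, 7, 8, 3]
append row[-1]+row[0] = 3+3 = 6 → [3, 5, 7, 8, 3, 6]
append 3 → [3, 5, 7, 8, 3, 6, 3]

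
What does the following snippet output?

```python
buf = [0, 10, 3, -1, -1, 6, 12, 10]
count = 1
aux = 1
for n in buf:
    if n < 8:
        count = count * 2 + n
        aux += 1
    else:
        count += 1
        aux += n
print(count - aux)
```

36

n=0: <8, count = 1*2+0 = 2; aux=2
n=10: not <8, count = 2+1 = 3; aux=12
n=3: <8, count = 3*2+3 = 9; aux=13
n=-1: <8, count = 9*2+(-1) = 17; aux=14
n=-1: <8, count = 17*2+(-1) = 33; aux=15
n=6: <8, count = 33*2+6 = 72; aux=16
n=12: not <8, count = 72+1 = 73; aux=28
n=10: not <8, count = 73+1 = 74; aux=38
count-aux = 74-38 = 36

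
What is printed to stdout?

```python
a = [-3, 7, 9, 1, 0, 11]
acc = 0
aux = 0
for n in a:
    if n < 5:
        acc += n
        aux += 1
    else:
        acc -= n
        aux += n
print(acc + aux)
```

n=-3: <5, acc = 0+(-3) = -3; aux=1
n=7: not <5, acc = (-3)-7 = -10; aux=8
n=9: not <5, acc = (-10)-9 = -19; aux=17
n=1: <5, acc = (-19)+1 = -18; aux=18
n=0: <5, acc = (-18)+0 = -18; aux=19
n=11: not <5, acc = (-18)-11 = -29; aux=30
acc+aux = (-29)+30 = 1

1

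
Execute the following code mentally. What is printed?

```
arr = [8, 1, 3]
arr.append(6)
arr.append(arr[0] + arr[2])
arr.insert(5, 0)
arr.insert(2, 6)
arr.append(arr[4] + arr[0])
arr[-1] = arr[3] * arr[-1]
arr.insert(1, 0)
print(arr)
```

append 6 → [8, 1, 3, 6]
append arr[0]+arr[2] = 8+3 = 11 → [8, 1, 3, 6, 11]
insert 0 at 5 → [8, 1, 3, 6, 11, 0]
insert 6 at 2 → [8, 1, 6, 3, 6, 11, 0]
append arr[4]+arr[0] = 6+8 = 14 → [8, 1, 6, 3, 6, 11, 0, 14]
arr[-1] = arr[3]*arr[-1] = 3*14 = 42 → [8, 1, 6, 3, 6, 11, 0, 42]
insert 0 at 1 → [8, 0, 1, 6, 3, 6, 11, 0, 42]

[8, 0, 1, 6, 3, 6, 11, 0, 42]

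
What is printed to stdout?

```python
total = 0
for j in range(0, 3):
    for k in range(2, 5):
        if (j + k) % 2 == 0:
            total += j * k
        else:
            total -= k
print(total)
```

3

j=0,k=2: even sum, total = 0+0 = 0
j=0,k=3: odd sum, total = 0-3 = -3
j=0,k=4: even sum, total = (-3)+0 = -3
j=1,k=2: odd sum, total = (-3)-2 = -5
j=1,k=3: even sum, total = (-5)+3 = -2
j=1,k=4: odd sum, total = (-2)-4 = -6
j=2,k=2: even sum, total = (-6)+4 = -2
j=2,k=3: odd sum, total = (-2)-3 = -5
j=2,k=4: even sum, total = (-5)+8 = 3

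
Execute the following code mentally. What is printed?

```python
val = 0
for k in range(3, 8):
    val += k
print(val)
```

25

k=3: val = 0+3 = 3
k=4: val = 3+4 = 7
k=5: val = 7+5 = 12
k=6: val = 12+6 = 18
k=7: val = 18+7 = 25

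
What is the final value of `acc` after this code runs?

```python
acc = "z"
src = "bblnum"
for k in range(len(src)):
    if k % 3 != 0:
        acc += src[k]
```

k=0: skip
k=1: add 'b' → 'zb'
k=2: add 'l' → 'zbl'
k=3: skip
k=4: add 'u' → 'zblu'
k=5: add 'm' → 'zblum'

'zblum'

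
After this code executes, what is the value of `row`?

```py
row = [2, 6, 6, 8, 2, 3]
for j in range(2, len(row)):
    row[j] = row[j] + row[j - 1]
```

[2, 6, 12, 20, 22, 25]

j=2: row[2] = 6+6 = 12 → [2, 6, 12, 8, 2, 3]
j=3: row[3] = 8+12 = 20 → [2, 6, 12, 20, 2, 3]
j=4: row[4] = 2+20 = 22 → [2, 6, 12, 20, 22, 3]
j=5: row[5] = 3+22 = 25 → [2, 6, 12, 20, 22, 25]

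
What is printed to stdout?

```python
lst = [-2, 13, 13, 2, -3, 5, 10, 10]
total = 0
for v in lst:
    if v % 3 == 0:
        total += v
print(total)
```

v=-2: not %3==0
v=13: not %3==0
v=13: not %3==0
v=2: not %3==0
v=-3: %3==0, total = 0+(-3) = -3
v=5: not %3==0
v=10: not %3==0
v=10: not %3==0

-3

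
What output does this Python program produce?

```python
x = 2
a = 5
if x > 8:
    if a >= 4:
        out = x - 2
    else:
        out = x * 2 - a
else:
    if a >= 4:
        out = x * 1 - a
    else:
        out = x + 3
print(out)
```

-3

x=2, a=5
x > 8 is False; a >= 4 is True
→ out = x * 1 - a = -3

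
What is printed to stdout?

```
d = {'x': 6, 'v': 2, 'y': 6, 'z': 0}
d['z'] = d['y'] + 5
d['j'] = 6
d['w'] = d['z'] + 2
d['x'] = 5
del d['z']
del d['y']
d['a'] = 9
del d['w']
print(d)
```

d['z'] = d['y']+5 = 11 → {'x': 6, 'v': 2, 'y': 6, 'z': 11}
d['j'] = 6 → {'x': 6, 'v': 2, 'y': 6, 'z': 11, 'j': 6}
d['w'] = d['z']+2 = 13 → {'x': 6, 'v': 2, 'y': 6, 'z': 11, 'j': 6, 'w': 13}
d['x'] = 5 → {'x': 5, 'v': 2, 'y': 6, 'z': 11, 'j': 6, 'w': 13}
del 'z' → {'x': 5, 'v': 2, 'y': 6, 'j': 6, 'w': 13}
del 'y' → {'x': 5, 'v': 2, 'j': 6, 'w': 13}
d['a'] = 9 → {'x': 5, 'v': 2, 'j': 6, 'w': 13, 'a': 9}
del 'w' → {'x': 5, 'v': 2, 'j': 6, 'a': 9}

{'x': 5, 'v': 2, 'j': 6, 'a': 9}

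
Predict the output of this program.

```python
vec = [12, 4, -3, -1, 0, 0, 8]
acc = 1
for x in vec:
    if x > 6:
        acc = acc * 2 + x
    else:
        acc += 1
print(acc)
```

x=12: >6, acc = 1*2+12 = 14
x=4: not >6, acc = 14+1 = 15
x=-3: not >6, acc = 15+1 = 16
x=-1: not >6, acc = 16+1 = 17
x=0: not >6, acc = 17+1 = 18
x=0: not >6, acc = 18+1 = 19
x=8: >6, acc = 19*2+8 = 46

46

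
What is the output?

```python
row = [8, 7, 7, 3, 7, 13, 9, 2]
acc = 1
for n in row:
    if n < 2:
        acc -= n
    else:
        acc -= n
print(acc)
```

n=8: not <2, acc = 1-8 = -7
n=7: not <2, acc = (-7)-7 = -14
n=7: not <2, acc = (-14)-7 = -21
n=3: not <2, acc = (-21)-3 = -24
n=7: not <2, acc = (-24)-7 = -31
n=13: not <2, acc = (-31)-13 = -44
n=9: not <2, acc = (-44)-9 = -53
n=2: not <2, acc = (-53)-2 = -55

-55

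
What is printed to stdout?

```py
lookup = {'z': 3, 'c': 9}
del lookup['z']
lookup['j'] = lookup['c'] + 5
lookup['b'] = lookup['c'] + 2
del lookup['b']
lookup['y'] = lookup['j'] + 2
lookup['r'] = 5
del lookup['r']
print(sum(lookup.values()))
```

del 'z' → {'c': 9}
lookup['j'] = lookup['c']+5 = 14 → {'c': 9, 'j': 14}
lookup['b'] = lookup['c']+2 = 11 → {'c': 9, 'j': 14, 'b': 11}
del 'b' → {'c': 9, 'j': 14}
lookup['y'] = lookup['j']+2 = 16 → {'c': 9, 'j': 14, 'y': 16}
lookup['r'] = 5 → {'c': 9, 'j': 14, 'y': 16, 'r': 5}
del 'r' → {'c': 9, 'j': 14, 'y': 16}
sum of values = 39

39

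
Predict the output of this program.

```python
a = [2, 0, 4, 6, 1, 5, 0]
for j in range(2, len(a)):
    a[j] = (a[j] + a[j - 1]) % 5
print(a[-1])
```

1

j=2: a[2] = (4+0)%5 = 4 → [2, 0, 4, 6, 1, 5, 0]
j=3: a[3] = (6+4)%5 = 0 → [2, 0, 4, 0, 1, 5, 0]
j=4: a[4] = (1+0)%5 = 1 → [2, 0, 4, 0, 1, 5, 0]
j=5: a[5] = (5+1)%5 = 1 → [2, 0, 4, 0, 1, 1, 0]
j=6: a[6] = (0+1)%5 = 1 → [2, 0, 4, 0, 1, 1, 1]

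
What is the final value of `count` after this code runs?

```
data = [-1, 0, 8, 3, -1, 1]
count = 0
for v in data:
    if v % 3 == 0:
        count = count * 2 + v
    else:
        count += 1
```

v=-1: not %3==0, count = 0+1 = 1
v=0: %3==0, count = 1*2+0 = 2
v=8: not %3==0, count = 2+1 = 3
v=3: %3==0, count = 3*2+3 = 9
v=-1: not %3==0, count = 9+1 = 10
v=1: not %3==0, count = 10+1 = 11

11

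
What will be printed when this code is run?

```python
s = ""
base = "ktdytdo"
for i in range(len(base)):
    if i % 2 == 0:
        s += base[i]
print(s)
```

kdto

i=0: add 'k' → 'k'
i=1: skip
i=2: add 'd' → 'kd'
i=3: skip
i=4: add 't' → 'kdt'
i=5: skip
i=6: add 'o' → 'kdto'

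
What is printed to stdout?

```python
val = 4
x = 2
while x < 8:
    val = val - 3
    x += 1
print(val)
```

-14

x=2: val = 4-3 = 1
x=3: val = 1-3 = -2
x=4: val = (-2)-3 = -5
x=5: val = (-5)-3 = -8
x=6: val = (-8)-3 = -11
x=7: val = (-11)-3 = -14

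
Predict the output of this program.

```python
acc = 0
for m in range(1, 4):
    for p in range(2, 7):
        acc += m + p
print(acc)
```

m=1,p=2: acc = 0+3 = 3
m=1,p=3: acc = 3+4 = 7
m=1,p=4: acc = 7+5 = 12
m=1,p=5: acc = 12+6 = 18
m=1,p=6: acc = 18+7 = 25
m=2,p=2: acc = 25+4 = 29
m=2,p=3: acc = 29+5 = 34
m=2,p=4: acc = 34+6 = 40
m=2,p=5: acc = 40+7 = 47
m=2,p=6: acc = 47+8 = 55
m=3,p=2: acc = 55+5 = 60
m=3,p=3: acc = 60+6 = 66
m=3,p=4: acc = 66+7 = 73
m=3,p=5: acc = 73+8 = 81
m=3,p=6: acc = 81+9 = 90

90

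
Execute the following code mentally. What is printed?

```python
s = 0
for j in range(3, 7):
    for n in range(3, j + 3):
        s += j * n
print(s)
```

431

j=3,n=3: s = 0+9 = 9
j=3,n=4: s = 9+12 = 21
j=3,n=5: s = 21+15 = 36
j=4,n=3: s = 36+12 = 48
j=4,n=4: s = 48+16 = 64
j=4,n=5: s = 64+20 = 84
j=4,n=6: s = 84+24 = 108
j=5,n=3: s = 108+15 = 123
j=5,n=4: s = 123+20 = 143
j=5,n=5: s = 143+25 = 168
j=5,n=6: s = 168+30 = 198
j=5,n=7: s = 198+35 = 233
j=6,n=3: s = 233+18 = 251
j=6,n=4: s = 251+24 = 275
j=6,n=5: s = 275+30 = 305
j=6,n=6: s = 305+36 = 341
j=6,n=7: s = 341+42 = 383
j=6,n=8: s = 383+48 = 431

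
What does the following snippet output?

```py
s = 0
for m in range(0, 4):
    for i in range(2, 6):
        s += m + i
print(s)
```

m=0,i=2: s = 0+2 = 2
m=0,i=3: s = 2+3 = 5
m=0,i=4: s = 5+4 = 9
m=0,i=5: s = 9+5 = 14
m=1,i=2: s = 14+3 = 17
m=1,i=3: s = 17+4 = 21
m=1,i=4: s = 21+5 = 26
m=1,i=5: s = 26+6 = 32
m=2,i=2: s = 32+4 = 36
m=2,i=3: s = 36+5 = 41
m=2,i=4: s = 41+6 = 47
m=2,i=5: s = 47+7 = 54
m=3,i=2: s = 54+5 = 59
m=3,i=3: s = 59+6 = 65
m=3,i=4: s = 65+7 = 72
m=3,i=5: s = 72+8 = 80

80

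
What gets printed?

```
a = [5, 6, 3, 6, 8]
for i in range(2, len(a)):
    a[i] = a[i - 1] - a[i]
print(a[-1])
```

-11

i=2: a[2] = 6-3 = 3 → [5, 6, 3, 6, 8]
i=3: a[3] = 3-6 = -3 → [5, 6, 3, -3, 8]
i=4: a[4] = (-3)-8 = -11 → [5, 6, 3, -3, -11]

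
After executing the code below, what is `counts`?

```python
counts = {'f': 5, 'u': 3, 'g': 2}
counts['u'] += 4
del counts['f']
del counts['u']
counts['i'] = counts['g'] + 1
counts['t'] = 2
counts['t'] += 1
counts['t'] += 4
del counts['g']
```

{'i': 3, 't': 7}

counts['u'] = 3+4 = 7 → {'f': 5, 'u': 7, 'g': 2}
del 'f' → {'u': 7, 'g': 2}
del 'u' → {'g': 2}
counts['i'] = counts['g']+1 = 3 → {'g': 2, 'i': 3}
counts['t'] = 2 → {'g': 2, 'i': 3, 't': 2}
counts['t'] = 2+1 = 3 → {'g': 2, 'i': 3, 't': 3}
counts['t'] = 3+4 = 7 → {'g': 2, 'i': 3, 't': 7}
del 'g' → {'i': 3, 't': 7}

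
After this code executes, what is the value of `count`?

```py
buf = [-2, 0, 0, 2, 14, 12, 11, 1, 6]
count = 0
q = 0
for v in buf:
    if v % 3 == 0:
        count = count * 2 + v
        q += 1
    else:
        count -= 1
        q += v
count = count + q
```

32

v=-2: not %3==0, count = 0-1 = -1; q=-2
v=0: %3==0, count = (-1)*2+0 = -2; q=-1
v=0: %3==0, count = (-2)*2+0 = -4; q=0
v=2: not %3==0, count = (-4)-1 = -5; q=2
v=14: not %3==0, count = (-5)-1 = -6; q=16
v=12: %3==0, count = (-6)*2+12 = 0; q=17
v=11: not %3==0, count = 0-1 = -1; q=28
v=1: not %3==0, count = (-1)-1 = -2; q=29
v=6: %3==0, count = (-2)*2+6 = 2; q=30
count+q = 2+30 = 32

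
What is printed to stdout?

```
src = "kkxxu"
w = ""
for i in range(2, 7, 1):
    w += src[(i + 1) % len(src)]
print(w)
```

xukkx

i=2: add src[3]='x' → 'x'
i=3: add src[4]='u' → 'xu'
i=4: add src[0]='k' → 'xuk'
i=5: add src[1]='k' → 'xukk'
i=6: add src[2]='x' → 'xukkx'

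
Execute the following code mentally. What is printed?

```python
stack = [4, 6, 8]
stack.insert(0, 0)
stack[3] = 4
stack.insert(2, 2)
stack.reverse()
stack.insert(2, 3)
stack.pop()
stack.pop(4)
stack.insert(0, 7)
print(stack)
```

insert 0 at 0 → [0, 4, 6, 8]
stack[3] = 4 → [0, 4, 6, 4]
insert 2 at 2 → [0, 4, 2, 6, 4]
reverse → [4, 6, 2, 4, 0]
insert 3 at 2 → [4, 6, 3, 2, 4, 0]
pop() removes 0 → [4, 6, 3, 2, 4]
pop(4) removes 4 → [4, 6, 3, 2]
insert 7 at 0 → [7, 4, 6, 3, 2]

[7, 4, 6, 3, 2]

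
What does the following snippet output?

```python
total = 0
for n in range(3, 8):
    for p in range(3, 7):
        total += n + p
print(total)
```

n=3,p=3: total = 0+6 = 6
n=3,p=4: total = 6+7 = 13
n=3,p=5: total = 13+8 = 21
n=3,p=6: total = 21+9 = 30
n=4,p=3: total = 30+7 = 37
n=4,p=4: total = 37+8 = 45
n=4,p=5: total = 45+9 = 54
n=4,p=6: total = 54+10 = 64
n=5,p=3: total = 64+8 = 72
n=5,p=4: total = 72+9 = 81
n=5,p=5: total = 81+10 = 91
n=5,p=6: total = 91+11 = 102
n=6,p=3: total = 102+9 = 111
n=6,p=4: total = 111+10 = 121
n=6,p=5: total = 121+11 = 132
n=6,p=6: total = 132+12 = 144
n=7,p=3: total = 144+10 = 154
n=7,p=4: total = 154+11 = 165
n=7,p=5: total = 165+12 = 177
n=7,p=6: total = 177+13 = 190

190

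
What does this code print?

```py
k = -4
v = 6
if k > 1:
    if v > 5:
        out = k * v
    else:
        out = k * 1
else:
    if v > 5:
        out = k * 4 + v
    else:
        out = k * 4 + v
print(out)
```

-10

k=-4, v=6
k > 1 is False; v > 5 is True
→ out = k * 4 + v = -10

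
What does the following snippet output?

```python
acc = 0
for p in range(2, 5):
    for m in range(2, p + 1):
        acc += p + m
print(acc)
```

36

p=2,m=2: acc = 0+4 = 4
p=3,m=2: acc = 4+5 = 9
p=3,m=3: acc = 9+6 = 15
p=4,m=2: acc = 15+6 = 21
p=4,m=3: acc = 21+7 = 28
p=4,m=4: acc = 28+8 = 36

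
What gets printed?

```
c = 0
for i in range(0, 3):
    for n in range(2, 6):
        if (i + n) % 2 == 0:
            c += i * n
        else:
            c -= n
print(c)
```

-2

i=0,n=2: even sum, c = 0+0 = 0
i=0,n=3: odd sum, c = 0-3 = -3
i=0,n=4: even sum, c = (-3)+0 = -3
i=0,n=5: odd sum, c = (-3)-5 = -8
i=1,n=2: odd sum, c = (-8)-2 = -10
i=1,n=3: even sum, c = (-10)+3 = -7
i=1,n=4: odd sum, c = (-7)-4 = -11
i=1,n=5: even sum, c = (-11)+5 = -6
i=2,n=2: even sum, c = (-6)+4 = -2
i=2,n=3: odd sum, c = (-2)-3 = -5
i=2,n=4: even sum, c = (-5)+8 = 3
i=2,n=5: odd sum, c = 3-5 = -2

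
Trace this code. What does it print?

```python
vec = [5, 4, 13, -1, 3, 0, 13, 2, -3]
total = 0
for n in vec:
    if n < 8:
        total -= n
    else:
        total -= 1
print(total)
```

n=5: <8, total = 0-5 = -5
n=4: <8, total = (-5)-4 = -9
n=13: not <8, total = (-9)-1 = -10
n=-1: <8, total = (-10)-(-1) = -9
n=3: <8, total = (-9)-3 = -12
n=0: <8, total = (-12)-0 = -12
n=13: not <8, total = (-12)-1 = -13
n=2: <8, total = (-13)-2 = -15
n=-3: <8, total = (-15)-(-3) = -12

-12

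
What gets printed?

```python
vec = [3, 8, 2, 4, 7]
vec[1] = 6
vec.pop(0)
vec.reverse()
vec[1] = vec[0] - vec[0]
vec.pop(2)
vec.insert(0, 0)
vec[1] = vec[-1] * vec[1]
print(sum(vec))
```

vec[1] = 6 → [3, 6, 2, 4, 7]
pop(0) removes 3 → [6, 2, 4, 7]
reverse → [7, 4, 2, 6]
vec[1] = vec[0]-vec[0] = 7-7 = 0 → [7, 0, 2, 6]
pop(2) removes 2 → [7, 0, 6]
insert 0 at 0 → [0, 7, 0, 6]
vec[1] = vec[-1]*vec[1] = 6*7 = 42 → [0, 42, 0, 6]
sum = 48

48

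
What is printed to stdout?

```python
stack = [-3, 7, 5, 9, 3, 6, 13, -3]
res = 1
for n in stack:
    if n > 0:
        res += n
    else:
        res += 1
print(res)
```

46

n=-3: not >0, res = 1+1 = 2
n=7: >0, res = 2+7 = 9
n=5: >0, res = 9+5 = 14
n=9: >0, res = 14+9 = 23
n=3: >0, res = 23+3 = 26
n=6: >0, res = 26+6 = 32
n=13: >0, res = 32+13 = 45
n=-3: not >0, res = 45+1 = 46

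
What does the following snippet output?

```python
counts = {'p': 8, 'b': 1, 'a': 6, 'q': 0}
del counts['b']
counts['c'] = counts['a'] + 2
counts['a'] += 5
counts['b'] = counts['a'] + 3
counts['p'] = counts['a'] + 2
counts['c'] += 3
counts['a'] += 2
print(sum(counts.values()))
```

del 'b' → {'p': 8, 'a': 6, 'q': 0}
counts['c'] = counts['a']+2 = 8 → {'p': 8, 'a': 6, 'q': 0, 'c': 8}
counts['a'] = 6+5 = 11 → {'p': 8, 'a': 11, 'q': 0, 'c': 8}
counts['b'] = counts['a']+3 = 14 → {'p': 8, 'a': 11, 'q': 0, 'c': 8, 'b': 14}
counts['p'] = counts['a']+2 = 13 → {'p': 13, 'a': 11, 'q': 0, 'c': 8, 'b': 14}
counts['c'] = 8+3 = 11 → {'p': 13, 'a': 11, 'q': 0, 'c': 11, 'b': 14}
counts['a'] = 11+2 = 13 → {'p': 13, 'a': 13, 'q': 0, 'c': 11, 'b': 14}
sum of values = 51

51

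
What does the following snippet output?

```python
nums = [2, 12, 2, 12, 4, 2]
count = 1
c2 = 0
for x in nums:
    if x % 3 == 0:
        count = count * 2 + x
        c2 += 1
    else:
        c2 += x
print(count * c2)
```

480

x=2: not %3==0; c2=2
x=12: %3==0, count = 1*2+12 = 14; c2=3
x=2: not %3==0; c2=5
x=12: %3==0, count = 14*2+12 = 40; c2=6
x=4: not %3==0; c2=10
x=2: not %3==0; c2=12
count*c2 = 40*12 = 480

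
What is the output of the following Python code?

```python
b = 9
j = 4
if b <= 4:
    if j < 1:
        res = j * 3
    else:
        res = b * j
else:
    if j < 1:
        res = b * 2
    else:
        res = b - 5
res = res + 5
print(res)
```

9

b=9, j=4
b <= 4 is False; j < 1 is False
→ res = b - 5 = 4
res = 4+5 = 9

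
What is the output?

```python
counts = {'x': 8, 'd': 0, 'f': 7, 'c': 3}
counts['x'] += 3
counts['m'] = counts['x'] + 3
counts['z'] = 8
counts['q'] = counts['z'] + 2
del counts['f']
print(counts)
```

{'x': 11, 'd': 0, 'c': 3, 'm': 14, 'z': 8, 'q': 10}

counts['x'] = 8+3 = 11 → {'x': 11, 'd': 0, 'f': 7, 'c': 3}
counts['m'] = counts['x']+3 = 14 → {'x': 11, 'd': 0, 'f': 7, 'c': 3, 'm': 14}
counts['z'] = 8 → {'x': 11, 'd': 0, 'f': 7, 'c': 3, 'm': 14, 'z': 8}
counts['q'] = counts['z']+2 = 10 → {'x': 11, 'd': 0, 'f': 7, 'c': 3, 'm': 14, 'z': 8, 'q': 10}
del 'f' → {'x': 11, 'd': 0, 'c': 3, 'm': 14, 'z': 8, 'q': 10}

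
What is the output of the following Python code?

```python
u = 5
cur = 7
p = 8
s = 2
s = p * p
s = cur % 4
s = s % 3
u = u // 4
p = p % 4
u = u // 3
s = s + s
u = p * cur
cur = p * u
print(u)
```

s = 8*8 = 64
s = 7%4 = 3
s = 3%3 = 0
u = 5//4 = 1
p = 8%4 = 0
u = 1//3 = 0
s = 0+0 = 0
u = 0*7 = 0
cur = 0*0 = 0

0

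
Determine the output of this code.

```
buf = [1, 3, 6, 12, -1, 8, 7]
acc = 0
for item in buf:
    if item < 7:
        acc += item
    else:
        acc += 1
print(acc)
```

item=1: <7, acc = 0+1 = 1
item=3: <7, acc = 1+3 = 4
item=6: <7, acc = 4+6 = 10
item=12: not <7, acc = 10+1 = 11
item=-1: <7, acc = 11+(-1) = 10
item=8: not <7, acc = 10+1 = 11
item=7: not <7, acc = 11+1 = 12

12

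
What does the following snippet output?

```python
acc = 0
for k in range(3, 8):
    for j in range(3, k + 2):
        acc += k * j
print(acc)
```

k=3,j=3: acc = 0+9 = 9
k=3,j=4: acc = 9+12 = 21
k=4,j=3: acc = 21+12 = 33
k=4,j=4: acc = 33+16 = 49
k=4,j=5: acc = 49+20 = 69
k=5,j=3: acc = 69+15 = 84
k=5,j=4: acc = 84+20 = 104
k=5,j=5: acc = 104+25 = 129
k=5,j=6: acc = 129+30 = 159
k=6,j=3: acc = 159+18 = 177
k=6,j=4: acc = 177+24 = 201
k=6,j=5: acc = 201+30 = 231
k=6,j=6: acc = 231+36 = 267
k=6,j=7: acc = 267+42 = 309
k=7,j=3: acc = 309+21 = 330
k=7,j=4: acc = 330+28 = 358
k=7,j=5: acc = 358+35 = 393
k=7,j=6: acc = 393+42 = 435
k=7,j=7: acc = 435+49 = 484
k=7,j=8: acc = 484+56 = 540

540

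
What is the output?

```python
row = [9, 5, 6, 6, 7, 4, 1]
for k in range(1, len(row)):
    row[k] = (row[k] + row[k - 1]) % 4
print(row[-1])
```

2

k=1: row[1] = (5+9)%4 = 2 → [9, 2, 6, 6, 7, 4, 1]
k=2: row[2] = (6+2)%4 = 0 → [9, 2, 0, 6, 7, 4, 1]
k=3: row[3] = (6+0)%4 = 2 → [9, 2, 0, 2, 7, 4, 1]
k=4: row[4] = (7+2)%4 = 1 → [9, 2, 0, 2, 1, 4, 1]
k=5: row[5] = (4+1)%4 = 1 → [9, 2, 0, 2, 1, 1, 1]
k=6: row[6] = (1+1)%4 = 2 → [9, 2, 0, 2, 1, 1, 2]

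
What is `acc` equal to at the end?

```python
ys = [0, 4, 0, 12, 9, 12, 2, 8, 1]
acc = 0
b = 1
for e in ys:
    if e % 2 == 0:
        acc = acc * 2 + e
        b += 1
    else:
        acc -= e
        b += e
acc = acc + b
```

e=0: even, acc = 0*2+0 = 0; b=2
e=4: even, acc = 0*2+4 = 4; b=3
e=0: even, acc = 4*2+0 = 8; b=4
e=12: even, acc = 8*2+12 = 28; b=5
e=9: not even, acc = 28-9 = 19; b=14
e=12: even, acc = 19*2+12 = 50; b=15
e=2: even, acc = 50*2+2 = 102; b=16
e=8: even, acc = 102*2+8 = 212; b=17
e=1: not even, acc = 212-1 = 211; b=18
acc+b = 211+18 = 229

229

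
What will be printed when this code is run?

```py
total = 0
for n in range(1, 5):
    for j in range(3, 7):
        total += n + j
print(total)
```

112

n=1,j=3: total = 0+4 = 4
n=1,j=4: total = 4+5 = 9
n=1,j=5: total = 9+6 = 15
n=1,j=6: total = 15+7 = 22
n=2,j=3: total = 22+5 = 27
n=2,j=4: total = 27+6 = 33
n=2,j=5: total = 33+7 = 40
n=2,j=6: total = 40+8 = 48
n=3,j=3: total = 48+6 = 54
n=3,j=4: total = 54+7 = 61
n=3,j=5: total = 61+8 = 69
n=3,j=6: total = 69+9 = 78
n=4,j=3: total = 78+7 = 85
n=4,j=4: total = 85+8 = 93
n=4,j=5: total = 93+9 = 102
n=4,j=6: total = 102+10 = 112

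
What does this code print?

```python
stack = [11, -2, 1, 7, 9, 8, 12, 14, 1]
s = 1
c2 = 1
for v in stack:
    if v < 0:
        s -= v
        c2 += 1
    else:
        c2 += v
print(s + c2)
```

68

v=11: not <0; c2=12
v=-2: <0, s = 1-(-2) = 3; c2=13
v=1: not <0; c2=14
v=7: not <0; c2=21
v=9: not <0; c2=30
v=8: not <0; c2=38
v=12: not <0; c2=50
v=14: not <0; c2=64
v=1: not <0; c2=65
s+c2 = 3+65 = 68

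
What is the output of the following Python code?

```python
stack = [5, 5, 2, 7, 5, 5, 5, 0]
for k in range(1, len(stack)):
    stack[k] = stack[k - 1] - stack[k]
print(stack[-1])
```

-24

k=1: stack[1] = 5-5 = 0 → [5, 0, 2, 7, 5, 5, 5, 0]
k=2: stack[2] = 0-2 = -2 → [5, 0, -2, 7, 5, 5, 5, 0]
k=3: stack[3] = (-2)-7 = -9 → [5, 0, -2, -9, 5, 5, 5, 0]
k=4: stack[4] = (-9)-5 = -14 → [5, 0, -2, -9, -14, 5, 5, 0]
k=5: stack[5] = (-14)-5 = -19 → [5, 0, -2, -9, -14, -19, 5, 0]
k=6: stack[6] = (-19)-5 = -24 → [5, 0, -2, -9, -14, -19, -24, 0]
k=7: stack[7] = (-24)-0 = -24 → [5, 0, -2, -9, -14, -19, -24, -24]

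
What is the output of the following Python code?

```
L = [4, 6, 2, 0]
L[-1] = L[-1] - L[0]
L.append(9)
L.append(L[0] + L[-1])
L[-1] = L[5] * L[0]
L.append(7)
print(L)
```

L[-1] = L[-1]-L[0] = 0-4 = -4 → [4, 6, 2, -4]
append 9 → [4, 6, 2, -4, 9]
append L[0]+L[-1] = 4+9 = 13 → [4, 6, 2, -4, 9, 13]
L[-1] = L[5]*L[0] = 13*4 = 52 → [4, 6, 2, -4, 9, 52]
append 7 → [4, 6, 2, -4, 9, 52, 7]

[4, 6, 2, -4, 9, 52, 7]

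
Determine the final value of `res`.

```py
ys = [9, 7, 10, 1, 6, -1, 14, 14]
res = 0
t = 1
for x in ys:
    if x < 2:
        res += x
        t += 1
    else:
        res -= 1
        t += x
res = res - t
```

x=9: not <2, res = 0-1 = -1; t=10
x=7: not <2, res = (-1)-1 = -2; t=17
x=10: not <2, res = (-2)-1 = -3; t=27
x=1: <2, res = (-3)+1 = -2; t=28
x=6: not <2, res = (-2)-1 = -3; t=34
x=-1: <2, res = (-3)+(-1) = -4; t=35
x=14: not <2, res = (-4)-1 = -5; t=49
x=14: not <2, res = (-5)-1 = -6; t=63
res-t = (-6)-63 = -69

-69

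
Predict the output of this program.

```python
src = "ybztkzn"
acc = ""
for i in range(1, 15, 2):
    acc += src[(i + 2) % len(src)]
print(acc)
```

i=1: add src[3]='t' → 't'
i=3: add src[5]='z' → 'tz'
i=5: add src[0]='y' → 'tzy'
i=7: add src[2]='z' → 'tzyz'
i=9: add src[4]='k' → 'tzyzk'
i=11: add src[6]='n' → 'tzyzkn'
i=13: add src[1]='b' → 'tzyzknb'

tzyzknb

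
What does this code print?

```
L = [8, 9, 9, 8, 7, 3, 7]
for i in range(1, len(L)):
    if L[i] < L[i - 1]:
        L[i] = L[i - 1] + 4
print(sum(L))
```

i=1: 9>=8, unchanged → [8, 9, 9, 8, 7, 3, 7]
i=2: 9>=9, unchanged → [8, 9, 9, 8, 7, 3, 7]
i=3: 8<9, L[3] = 9+4 = 13 → [8, 9, 9, 13, 7, 3, 7]
i=4: 7<13, L[4] = 13+4 = 17 → [8, 9, 9, 13, 17, 3, 7]
i=5: 3<17, L[5] = 17+4 = 21 → [8, 9, 9, 13, 17, 21, 7]
i=6: 7<21, L[6] = 21+4 = 25 → [8, 9, 9, 13, 17, 21, 25]
sum = 102

102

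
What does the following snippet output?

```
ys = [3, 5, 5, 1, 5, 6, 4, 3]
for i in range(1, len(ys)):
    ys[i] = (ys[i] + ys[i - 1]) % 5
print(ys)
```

i=1: ys[1] = (5+3)%5 = 3 → [3, 3, 5, 1, 5, 6, 4, 3]
i=2: ys[2] = (5+3)%5 = 3 → [3, 3, 3, 1, 5, 6, 4, 3]
i=3: ys[3] = (1+3)%5 = 4 → [3, 3, 3, 4, 5, 6, 4, 3]
i=4: ys[4] = (5+4)%5 = 4 → [3, 3, 3, 4, 4, 6, 4, 3]
i=5: ys[5] = (6+4)%5 = 0 → [3, 3, 3, 4, 4, 0, 4, 3]
i=6: ys[6] = (4+0)%5 = 4 → [3, 3, 3, 4, 4, 0, 4, 3]
i=7: ys[7] = (3+4)%5 = 2 → [3, 3, 3, 4, 4, 0, 4, 2]

[3, 3, 3, 4, 4, 0, 4, 2]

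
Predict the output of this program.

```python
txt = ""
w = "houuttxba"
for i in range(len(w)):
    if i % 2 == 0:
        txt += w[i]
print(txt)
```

i=0: add 'h' → 'h'
i=1: skip
i=2: add 'u' → 'hu'
i=3: skip
i=4: add 't' → 'hut'
i=5: skip
i=6: add 'x' → 'hutx'
i=7: skip
i=8: add 'a' → 'hutxa'

hutxa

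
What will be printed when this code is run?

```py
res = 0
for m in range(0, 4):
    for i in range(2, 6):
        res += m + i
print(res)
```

m=0,i=2: res = 0+2 = 2
m=0,i=3: res = 2+3 = 5
m=0,i=4: res = 5+4 = 9
m=0,i=5: res = 9+5 = 14
m=1,i=2: res = 14+3 = 17
m=1,i=3: res = 17+4 = 21
m=1,i=4: res = 21+5 = 26
m=1,i=5: res = 26+6 = 32
m=2,i=2: res = 32+4 = 36
m=2,i=3: res = 36+5 = 41
m=2,i=4: res = 41+6 = 47
m=2,i=5: res = 47+7 = 54
m=3,i=2: res = 54+5 = 59
m=3,i=3: res = 59+6 = 65
m=3,i=4: res = 65+7 = 72
m=3,i=5: res = 72+8 = 80

80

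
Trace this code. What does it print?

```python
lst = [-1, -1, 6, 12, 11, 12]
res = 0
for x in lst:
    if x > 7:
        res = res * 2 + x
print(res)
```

82

x=-1: not >7
x=-1: not >7
x=6: not >7
x=12: >7, res = 0*2+12 = 12
x=11: >7, res = 12*2+11 = 35
x=12: >7, res = 35*2+12 = 82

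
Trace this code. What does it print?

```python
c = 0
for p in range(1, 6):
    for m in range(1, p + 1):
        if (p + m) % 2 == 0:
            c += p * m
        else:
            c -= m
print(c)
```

73

p=1,m=1: even sum, c = 0+1 = 1
p=2,m=1: odd sum, c = 1-1 = 0
p=2,m=2: even sum, c = 0+4 = 4
p=3,m=1: even sum, c = 4+3 = 7
p=3,m=2: odd sum, c = 7-2 = 5
p=3,m=3: even sum, c = 5+9 = 14
p=4,m=1: odd sum, c = 14-1 = 13
p=4,m=2: even sum, c = 13+8 = 21
p=4,m=3: odd sum, c = 21-3 = 18
p=4,m=4: even sum, c = 18+16 = 34
p=5,m=1: even sum, c = 34+5 = 39
p=5,m=2: odd sum, c = 39-2 = 37
p=5,m=3: even sum, c = 37+15 = 52
p=5,m=4: odd sum, c = 52-4 = 48
p=5,m=5: even sum, c = 48+25 = 73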